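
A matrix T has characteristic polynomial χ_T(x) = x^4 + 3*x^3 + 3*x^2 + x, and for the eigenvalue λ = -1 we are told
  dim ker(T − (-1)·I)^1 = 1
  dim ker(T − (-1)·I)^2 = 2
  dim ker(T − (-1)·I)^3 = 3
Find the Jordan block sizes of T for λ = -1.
Block sizes for λ = -1: [3]

From the dimensions of kernels of powers, the number of Jordan blocks of size at least j is d_j − d_{j−1} where d_j = dim ker(N^j) (with d_0 = 0). Computing the differences gives [1, 1, 1].
The number of blocks of size exactly k is (#blocks of size ≥ k) − (#blocks of size ≥ k + 1), so the partition is: 1 block(s) of size 3.
In nonincreasing order the block sizes are [3].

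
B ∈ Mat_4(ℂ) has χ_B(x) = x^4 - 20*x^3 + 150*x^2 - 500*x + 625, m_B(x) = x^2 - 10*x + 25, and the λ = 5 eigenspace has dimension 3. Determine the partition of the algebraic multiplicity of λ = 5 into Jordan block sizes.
Block sizes for λ = 5: [2, 1, 1]

Step 1 — from the characteristic polynomial, algebraic multiplicity of λ = 5 is 4. From dim ker(B − (5)·I) = 3, there are exactly 3 Jordan blocks for λ = 5.
Step 2 — from the minimal polynomial, the factor (x − 5)^2 tells us the largest block for λ = 5 has size 2.
Step 3 — with total size 4, 3 blocks, and largest block 2, the block sizes (in nonincreasing order) are [2, 1, 1].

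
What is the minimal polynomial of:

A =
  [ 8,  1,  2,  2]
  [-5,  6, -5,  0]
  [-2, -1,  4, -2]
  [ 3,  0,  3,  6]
x^3 - 18*x^2 + 108*x - 216

The characteristic polynomial is χ_A(x) = (x - 6)^4, so the eigenvalues are known. The minimal polynomial is
  m_A(x) = Π_λ (x − λ)^{k_λ}
where k_λ is the size of the *largest* Jordan block for λ (equivalently, the smallest k with (A − λI)^k v = 0 for every generalised eigenvector v of λ).

  λ = 6: largest Jordan block has size 3, contributing (x − 6)^3

So m_A(x) = (x - 6)^3 = x^3 - 18*x^2 + 108*x - 216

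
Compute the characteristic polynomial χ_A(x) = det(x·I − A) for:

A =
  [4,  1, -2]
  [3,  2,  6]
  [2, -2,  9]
x^3 - 15*x^2 + 75*x - 125

Expanding det(x·I − A) (e.g. by cofactor expansion or by noting that A is similar to its Jordan form J, which has the same characteristic polynomial as A) gives
  χ_A(x) = x^3 - 15*x^2 + 75*x - 125
which factors as (x - 5)^3. The eigenvalues (with algebraic multiplicities) are λ = 5 with multiplicity 3.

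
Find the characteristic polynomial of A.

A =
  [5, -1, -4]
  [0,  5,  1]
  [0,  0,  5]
x^3 - 15*x^2 + 75*x - 125

Expanding det(x·I − A) (e.g. by cofactor expansion or by noting that A is similar to its Jordan form J, which has the same characteristic polynomial as A) gives
  χ_A(x) = x^3 - 15*x^2 + 75*x - 125
which factors as (x - 5)^3. The eigenvalues (with algebraic multiplicities) are λ = 5 with multiplicity 3.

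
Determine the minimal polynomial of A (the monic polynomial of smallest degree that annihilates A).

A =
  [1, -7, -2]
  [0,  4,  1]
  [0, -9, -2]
x^3 - 3*x^2 + 3*x - 1

The characteristic polynomial is χ_A(x) = (x - 1)^3, so the eigenvalues are known. The minimal polynomial is
  m_A(x) = Π_λ (x − λ)^{k_λ}
where k_λ is the size of the *largest* Jordan block for λ (equivalently, the smallest k with (A − λI)^k v = 0 for every generalised eigenvector v of λ).

  λ = 1: largest Jordan block has size 3, contributing (x − 1)^3

So m_A(x) = (x - 1)^3 = x^3 - 3*x^2 + 3*x - 1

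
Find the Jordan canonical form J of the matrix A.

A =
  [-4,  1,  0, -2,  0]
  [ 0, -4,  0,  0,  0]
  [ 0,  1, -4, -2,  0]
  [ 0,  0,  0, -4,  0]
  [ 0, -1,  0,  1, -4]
J_2(-4) ⊕ J_2(-4) ⊕ J_1(-4)

The characteristic polynomial is
  det(x·I − A) = x^5 + 20*x^4 + 160*x^3 + 640*x^2 + 1280*x + 1024 = (x + 4)^5

Eigenvalues and multiplicities (the geometric multiplicity of λ is n − rank(A − λI), which equals the number of Jordan blocks for λ):
  λ = -4: algebraic multiplicity = 5, geometric multiplicity = 3

Determining the block sizes for each eigenvalue:
  λ = -4: with am = 5 and gm = 3, the partition is not yet determined (e.g. several partitions of 5 into 3 parts exist). Let N = A − (-4)·I. Computing rank(N^1) = 2, rank(N^2) = 0; the number of blocks of size ≥ j is rank(N^{j−1}) − rank(N^j), giving [3, 2]. So we have 2 block(s) of size 2, 1 block(s) of size 1 → block sizes [2, 2, 1]

Assembling the blocks gives a Jordan form
J =
  [-4,  1,  0,  0,  0]
  [ 0, -4,  0,  0,  0]
  [ 0,  0, -4,  1,  0]
  [ 0,  0,  0, -4,  0]
  [ 0,  0,  0,  0, -4]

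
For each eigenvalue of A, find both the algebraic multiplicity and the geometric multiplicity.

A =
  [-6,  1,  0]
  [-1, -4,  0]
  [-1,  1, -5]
λ = -5: alg = 3, geom = 2

Step 1 — factor the characteristic polynomial to read off the algebraic multiplicities:
  χ_A(x) = (x + 5)^3

Step 2 — compute geometric multiplicities via the rank-nullity identity g(λ) = n − rank(A − λI):
  rank(A − (-5)·I) = 1, so dim ker(A − (-5)·I) = n − 1 = 2

Summary:
  λ = -5: algebraic multiplicity = 3, geometric multiplicity = 2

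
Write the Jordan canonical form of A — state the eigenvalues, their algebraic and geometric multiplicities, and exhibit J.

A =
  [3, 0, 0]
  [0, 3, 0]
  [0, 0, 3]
J_1(3) ⊕ J_1(3) ⊕ J_1(3)

The characteristic polynomial is
  det(x·I − A) = x^3 - 9*x^2 + 27*x - 27 = (x - 3)^3

Eigenvalues and multiplicities (the geometric multiplicity of λ is n − rank(A − λI), which equals the number of Jordan blocks for λ):
  λ = 3: algebraic multiplicity = 3, geometric multiplicity = 3

Determining the block sizes for each eigenvalue:
  λ = 3: gm = am = 3, so every block has size 1 → block sizes [1, 1, 1]

Assembling the blocks gives a Jordan form
J =
  [3, 0, 0]
  [0, 3, 0]
  [0, 0, 3]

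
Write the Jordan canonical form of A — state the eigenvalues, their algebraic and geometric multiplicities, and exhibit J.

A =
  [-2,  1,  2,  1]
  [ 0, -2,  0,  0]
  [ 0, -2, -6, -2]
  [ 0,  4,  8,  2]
J_2(-2) ⊕ J_1(-2) ⊕ J_1(-2)

The characteristic polynomial is
  det(x·I − A) = x^4 + 8*x^3 + 24*x^2 + 32*x + 16 = (x + 2)^4

Eigenvalues and multiplicities (the geometric multiplicity of λ is n − rank(A − λI), which equals the number of Jordan blocks for λ):
  λ = -2: algebraic multiplicity = 4, geometric multiplicity = 3

Determining the block sizes for each eigenvalue:
  λ = -2: 3 blocks summing to 4 forces exactly one block of size 2 and the rest size 1 → block sizes [2, 1, 1]

Assembling the blocks gives a Jordan form
J =
  [-2,  1,  0,  0]
  [ 0, -2,  0,  0]
  [ 0,  0, -2,  0]
  [ 0,  0,  0, -2]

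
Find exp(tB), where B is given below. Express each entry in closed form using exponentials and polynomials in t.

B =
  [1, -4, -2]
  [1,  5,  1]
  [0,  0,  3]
e^{tB} =
  [-2*t*exp(3*t) + exp(3*t), -4*t*exp(3*t), -2*t*exp(3*t)]
  [t*exp(3*t), 2*t*exp(3*t) + exp(3*t), t*exp(3*t)]
  [0, 0, exp(3*t)]

Strategy: write B = P · J · P⁻¹ where J is a Jordan canonical form, so e^{tB} = P · e^{tJ} · P⁻¹, and e^{tJ} can be computed block-by-block.

B has Jordan form
J =
  [3, 1, 0]
  [0, 3, 0]
  [0, 0, 3]
(up to reordering of blocks).

Per-block formulas:
  For a 2×2 Jordan block J_2(3): exp(t · J_2(3)) = e^(3t)·(I + t·N), where N is the 2×2 nilpotent shift.
  For a 1×1 block at λ = 3: exp(t · [3]) = [e^(3t)].

After assembling e^{tJ} and conjugating by P, we get:

e^{tB} =
  [-2*t*exp(3*t) + exp(3*t), -4*t*exp(3*t), -2*t*exp(3*t)]
  [t*exp(3*t), 2*t*exp(3*t) + exp(3*t), t*exp(3*t)]
  [0, 0, exp(3*t)]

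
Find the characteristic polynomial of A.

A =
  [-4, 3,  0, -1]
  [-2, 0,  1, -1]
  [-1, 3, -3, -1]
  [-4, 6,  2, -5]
x^4 + 12*x^3 + 54*x^2 + 108*x + 81

Expanding det(x·I − A) (e.g. by cofactor expansion or by noting that A is similar to its Jordan form J, which has the same characteristic polynomial as A) gives
  χ_A(x) = x^4 + 12*x^3 + 54*x^2 + 108*x + 81
which factors as (x + 3)^4. The eigenvalues (with algebraic multiplicities) are λ = -3 with multiplicity 4.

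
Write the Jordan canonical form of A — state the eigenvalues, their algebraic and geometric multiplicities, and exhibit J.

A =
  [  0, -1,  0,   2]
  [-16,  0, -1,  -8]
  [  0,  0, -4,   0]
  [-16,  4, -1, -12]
J_3(-4) ⊕ J_1(-4)

The characteristic polynomial is
  det(x·I − A) = x^4 + 16*x^3 + 96*x^2 + 256*x + 256 = (x + 4)^4

Eigenvalues and multiplicities (the geometric multiplicity of λ is n − rank(A − λI), which equals the number of Jordan blocks for λ):
  λ = -4: algebraic multiplicity = 4, geometric multiplicity = 2

Determining the block sizes for each eigenvalue:
  λ = -4: with am = 4 and gm = 2, the partition is not yet determined (e.g. several partitions of 4 into 2 parts exist). Let N = A − (-4)·I. Computing rank(N^1) = 2, rank(N^2) = 1, rank(N^3) = 0; the number of blocks of size ≥ j is rank(N^{j−1}) − rank(N^j), giving [2, 1, 1]. So we have 1 block(s) of size 3, 1 block(s) of size 1 → block sizes [3, 1]

Assembling the blocks gives a Jordan form
J =
  [-4,  1,  0,  0]
  [ 0, -4,  1,  0]
  [ 0,  0, -4,  0]
  [ 0,  0,  0, -4]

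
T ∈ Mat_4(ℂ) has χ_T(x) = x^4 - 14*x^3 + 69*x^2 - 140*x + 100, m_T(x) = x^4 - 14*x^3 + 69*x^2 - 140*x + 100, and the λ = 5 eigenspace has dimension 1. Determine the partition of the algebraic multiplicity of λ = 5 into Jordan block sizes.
Block sizes for λ = 5: [2]

Step 1 — from the characteristic polynomial, algebraic multiplicity of λ = 5 is 2. From dim ker(T − (5)·I) = 1, there are exactly 1 Jordan blocks for λ = 5.
Step 2 — from the minimal polynomial, the factor (x − 5)^2 tells us the largest block for λ = 5 has size 2.
Step 3 — with total size 2, 1 blocks, and largest block 2, the block sizes (in nonincreasing order) are [2].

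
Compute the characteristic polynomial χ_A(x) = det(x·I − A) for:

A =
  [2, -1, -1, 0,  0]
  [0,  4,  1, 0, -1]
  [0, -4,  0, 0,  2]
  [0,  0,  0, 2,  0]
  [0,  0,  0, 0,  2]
x^5 - 10*x^4 + 40*x^3 - 80*x^2 + 80*x - 32

Expanding det(x·I − A) (e.g. by cofactor expansion or by noting that A is similar to its Jordan form J, which has the same characteristic polynomial as A) gives
  χ_A(x) = x^5 - 10*x^4 + 40*x^3 - 80*x^2 + 80*x - 32
which factors as (x - 2)^5. The eigenvalues (with algebraic multiplicities) are λ = 2 with multiplicity 5.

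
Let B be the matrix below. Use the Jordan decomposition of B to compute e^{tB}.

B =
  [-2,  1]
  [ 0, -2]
e^{tB} =
  [exp(-2*t), t*exp(-2*t)]
  [0, exp(-2*t)]

Strategy: write B = P · J · P⁻¹ where J is a Jordan canonical form, so e^{tB} = P · e^{tJ} · P⁻¹, and e^{tJ} can be computed block-by-block.

B has Jordan form
J =
  [-2,  1]
  [ 0, -2]
(up to reordering of blocks).

Per-block formulas:
  For a 2×2 Jordan block J_2(-2): exp(t · J_2(-2)) = e^(-2t)·(I + t·N), where N is the 2×2 nilpotent shift.

After assembling e^{tJ} and conjugating by P, we get:

e^{tB} =
  [exp(-2*t), t*exp(-2*t)]
  [0, exp(-2*t)]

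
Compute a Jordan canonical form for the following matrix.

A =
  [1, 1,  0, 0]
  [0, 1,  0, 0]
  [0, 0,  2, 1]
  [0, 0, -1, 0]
J_2(1) ⊕ J_2(1)

The characteristic polynomial is
  det(x·I − A) = x^4 - 4*x^3 + 6*x^2 - 4*x + 1 = (x - 1)^4

Eigenvalues and multiplicities (the geometric multiplicity of λ is n − rank(A − λI), which equals the number of Jordan blocks for λ):
  λ = 1: algebraic multiplicity = 4, geometric multiplicity = 2

Determining the block sizes for each eigenvalue:
  λ = 1: with am = 4 and gm = 2, the partition is not yet determined (e.g. several partitions of 4 into 2 parts exist). Let N = A − (1)·I. Computing rank(N^1) = 2, rank(N^2) = 0; the number of blocks of size ≥ j is rank(N^{j−1}) − rank(N^j), giving [2, 2]. So we have 2 block(s) of size 2 → block sizes [2, 2]

Assembling the blocks gives a Jordan form
J =
  [1, 1, 0, 0]
  [0, 1, 0, 0]
  [0, 0, 1, 1]
  [0, 0, 0, 1]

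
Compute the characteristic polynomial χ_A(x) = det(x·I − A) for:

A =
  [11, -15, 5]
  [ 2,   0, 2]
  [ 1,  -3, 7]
x^3 - 18*x^2 + 108*x - 216

Expanding det(x·I − A) (e.g. by cofactor expansion or by noting that A is similar to its Jordan form J, which has the same characteristic polynomial as A) gives
  χ_A(x) = x^3 - 18*x^2 + 108*x - 216
which factors as (x - 6)^3. The eigenvalues (with algebraic multiplicities) are λ = 6 with multiplicity 3.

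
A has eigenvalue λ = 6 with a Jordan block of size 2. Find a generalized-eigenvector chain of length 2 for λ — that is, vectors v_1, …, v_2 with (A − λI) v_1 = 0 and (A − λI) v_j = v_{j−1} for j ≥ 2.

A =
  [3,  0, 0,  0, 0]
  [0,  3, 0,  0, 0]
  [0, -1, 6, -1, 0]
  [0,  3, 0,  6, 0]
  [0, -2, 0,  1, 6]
A Jordan chain for λ = 6 of length 2:
v_1 = (0, 0, -1, 0, 1)ᵀ
v_2 = (0, 0, 0, 1, 0)ᵀ

Let N = A − (6)·I. We want v_2 with N^2 v_2 = 0 but N^1 v_2 ≠ 0; then v_{j-1} := N · v_j for j = 2, …, 2.

Pick v_2 = (0, 0, 0, 1, 0)ᵀ.
Then v_1 = N · v_2 = (0, 0, -1, 0, 1)ᵀ.

Sanity check: (A − (6)·I) v_1 = (0, 0, 0, 0, 0)ᵀ = 0. ✓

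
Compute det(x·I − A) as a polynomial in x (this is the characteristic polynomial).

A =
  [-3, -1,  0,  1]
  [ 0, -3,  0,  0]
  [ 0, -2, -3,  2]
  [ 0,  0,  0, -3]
x^4 + 12*x^3 + 54*x^2 + 108*x + 81

Expanding det(x·I − A) (e.g. by cofactor expansion or by noting that A is similar to its Jordan form J, which has the same characteristic polynomial as A) gives
  χ_A(x) = x^4 + 12*x^3 + 54*x^2 + 108*x + 81
which factors as (x + 3)^4. The eigenvalues (with algebraic multiplicities) are λ = -3 with multiplicity 4.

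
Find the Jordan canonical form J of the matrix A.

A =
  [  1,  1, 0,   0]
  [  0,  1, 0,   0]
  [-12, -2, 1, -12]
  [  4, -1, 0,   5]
J_2(1) ⊕ J_1(1) ⊕ J_1(5)

The characteristic polynomial is
  det(x·I − A) = x^4 - 8*x^3 + 18*x^2 - 16*x + 5 = (x - 5)*(x - 1)^3

Eigenvalues and multiplicities (the geometric multiplicity of λ is n − rank(A − λI), which equals the number of Jordan blocks for λ):
  λ = 1: algebraic multiplicity = 3, geometric multiplicity = 2
  λ = 5: algebraic multiplicity = 1, geometric multiplicity = 1

Determining the block sizes for each eigenvalue:
  λ = 1: 2 blocks summing to 3 forces exactly one block of size 2 and the rest size 1 → block sizes [2, 1]
  λ = 5: one block (gm = 1), so the single block has size am = 1 → block sizes [1]

Assembling the blocks gives a Jordan form
J =
  [1, 1, 0, 0]
  [0, 1, 0, 0]
  [0, 0, 1, 0]
  [0, 0, 0, 5]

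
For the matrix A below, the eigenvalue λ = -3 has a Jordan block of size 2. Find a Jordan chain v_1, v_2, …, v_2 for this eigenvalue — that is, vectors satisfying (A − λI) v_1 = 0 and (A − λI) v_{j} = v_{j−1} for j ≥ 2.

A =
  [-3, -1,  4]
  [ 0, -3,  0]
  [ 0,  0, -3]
A Jordan chain for λ = -3 of length 2:
v_1 = (-1, 0, 0)ᵀ
v_2 = (0, 1, 0)ᵀ

Let N = A − (-3)·I. We want v_2 with N^2 v_2 = 0 but N^1 v_2 ≠ 0; then v_{j-1} := N · v_j for j = 2, …, 2.

Pick v_2 = (0, 1, 0)ᵀ.
Then v_1 = N · v_2 = (-1, 0, 0)ᵀ.

Sanity check: (A − (-3)·I) v_1 = (0, 0, 0)ᵀ = 0. ✓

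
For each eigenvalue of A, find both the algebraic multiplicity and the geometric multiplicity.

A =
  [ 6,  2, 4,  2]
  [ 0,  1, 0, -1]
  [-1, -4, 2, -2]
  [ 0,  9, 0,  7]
λ = 4: alg = 4, geom = 2

Step 1 — factor the characteristic polynomial to read off the algebraic multiplicities:
  χ_A(x) = (x - 4)^4

Step 2 — compute geometric multiplicities via the rank-nullity identity g(λ) = n − rank(A − λI):
  rank(A − (4)·I) = 2, so dim ker(A − (4)·I) = n − 2 = 2

Summary:
  λ = 4: algebraic multiplicity = 4, geometric multiplicity = 2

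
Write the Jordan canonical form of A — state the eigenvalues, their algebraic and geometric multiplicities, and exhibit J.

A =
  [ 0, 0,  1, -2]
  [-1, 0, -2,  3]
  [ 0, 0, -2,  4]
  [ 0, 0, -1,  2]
J_2(0) ⊕ J_2(0)

The characteristic polynomial is
  det(x·I − A) = x^4

Eigenvalues and multiplicities (the geometric multiplicity of λ is n − rank(A − λI), which equals the number of Jordan blocks for λ):
  λ = 0: algebraic multiplicity = 4, geometric multiplicity = 2

Determining the block sizes for each eigenvalue:
  λ = 0: with am = 4 and gm = 2, the partition is not yet determined (e.g. several partitions of 4 into 2 parts exist). Let N = A − (0)·I. Computing rank(N^1) = 2, rank(N^2) = 0; the number of blocks of size ≥ j is rank(N^{j−1}) − rank(N^j), giving [2, 2]. So we have 2 block(s) of size 2 → block sizes [2, 2]

Assembling the blocks gives a Jordan form
J =
  [0, 1, 0, 0]
  [0, 0, 0, 0]
  [0, 0, 0, 1]
  [0, 0, 0, 0]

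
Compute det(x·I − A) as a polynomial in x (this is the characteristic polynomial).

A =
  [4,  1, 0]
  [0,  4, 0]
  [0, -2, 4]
x^3 - 12*x^2 + 48*x - 64

Expanding det(x·I − A) (e.g. by cofactor expansion or by noting that A is similar to its Jordan form J, which has the same characteristic polynomial as A) gives
  χ_A(x) = x^3 - 12*x^2 + 48*x - 64
which factors as (x - 4)^3. The eigenvalues (with algebraic multiplicities) are λ = 4 with multiplicity 3.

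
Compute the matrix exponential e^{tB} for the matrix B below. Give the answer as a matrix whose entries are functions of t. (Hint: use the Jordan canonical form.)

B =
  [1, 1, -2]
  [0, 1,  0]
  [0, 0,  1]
e^{tB} =
  [exp(t), t*exp(t), -2*t*exp(t)]
  [0, exp(t), 0]
  [0, 0, exp(t)]

Strategy: write B = P · J · P⁻¹ where J is a Jordan canonical form, so e^{tB} = P · e^{tJ} · P⁻¹, and e^{tJ} can be computed block-by-block.

B has Jordan form
J =
  [1, 1, 0]
  [0, 1, 0]
  [0, 0, 1]
(up to reordering of blocks).

Per-block formulas:
  For a 1×1 block at λ = 1: exp(t · [1]) = [e^(1t)].
  For a 2×2 Jordan block J_2(1): exp(t · J_2(1)) = e^(1t)·(I + t·N), where N is the 2×2 nilpotent shift.

After assembling e^{tJ} and conjugating by P, we get:

e^{tB} =
  [exp(t), t*exp(t), -2*t*exp(t)]
  [0, exp(t), 0]
  [0, 0, exp(t)]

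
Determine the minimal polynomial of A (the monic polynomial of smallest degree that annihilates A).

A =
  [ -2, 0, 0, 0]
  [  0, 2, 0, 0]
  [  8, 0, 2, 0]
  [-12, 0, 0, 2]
x^2 - 4

The characteristic polynomial is χ_A(x) = (x - 2)^3*(x + 2), so the eigenvalues are known. The minimal polynomial is
  m_A(x) = Π_λ (x − λ)^{k_λ}
where k_λ is the size of the *largest* Jordan block for λ (equivalently, the smallest k with (A − λI)^k v = 0 for every generalised eigenvector v of λ).

  λ = -2: largest Jordan block has size 1, contributing (x + 2)
  λ = 2: largest Jordan block has size 1, contributing (x − 2)

So m_A(x) = (x - 2)*(x + 2) = x^2 - 4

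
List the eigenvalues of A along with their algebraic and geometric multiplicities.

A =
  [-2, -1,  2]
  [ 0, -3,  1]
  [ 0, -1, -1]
λ = -2: alg = 3, geom = 1

Step 1 — factor the characteristic polynomial to read off the algebraic multiplicities:
  χ_A(x) = (x + 2)^3

Step 2 — compute geometric multiplicities via the rank-nullity identity g(λ) = n − rank(A − λI):
  rank(A − (-2)·I) = 2, so dim ker(A − (-2)·I) = n − 2 = 1

Summary:
  λ = -2: algebraic multiplicity = 3, geometric multiplicity = 1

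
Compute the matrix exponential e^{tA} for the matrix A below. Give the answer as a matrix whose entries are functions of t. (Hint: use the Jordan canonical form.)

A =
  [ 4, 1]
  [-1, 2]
e^{tA} =
  [t*exp(3*t) + exp(3*t), t*exp(3*t)]
  [-t*exp(3*t), -t*exp(3*t) + exp(3*t)]

Strategy: write A = P · J · P⁻¹ where J is a Jordan canonical form, so e^{tA} = P · e^{tJ} · P⁻¹, and e^{tJ} can be computed block-by-block.

A has Jordan form
J =
  [3, 1]
  [0, 3]
(up to reordering of blocks).

Per-block formulas:
  For a 2×2 Jordan block J_2(3): exp(t · J_2(3)) = e^(3t)·(I + t·N), where N is the 2×2 nilpotent shift.

After assembling e^{tJ} and conjugating by P, we get:

e^{tA} =
  [t*exp(3*t) + exp(3*t), t*exp(3*t)]
  [-t*exp(3*t), -t*exp(3*t) + exp(3*t)]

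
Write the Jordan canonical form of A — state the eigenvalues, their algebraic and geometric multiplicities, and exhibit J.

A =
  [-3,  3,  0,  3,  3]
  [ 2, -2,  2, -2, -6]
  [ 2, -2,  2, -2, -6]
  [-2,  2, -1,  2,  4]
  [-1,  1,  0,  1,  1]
J_3(0) ⊕ J_1(0) ⊕ J_1(0)

The characteristic polynomial is
  det(x·I − A) = x^5

Eigenvalues and multiplicities (the geometric multiplicity of λ is n − rank(A − λI), which equals the number of Jordan blocks for λ):
  λ = 0: algebraic multiplicity = 5, geometric multiplicity = 3

Determining the block sizes for each eigenvalue:
  λ = 0: with am = 5 and gm = 3, the partition is not yet determined (e.g. several partitions of 5 into 3 parts exist). Let N = A − (0)·I. Computing rank(N^1) = 2, rank(N^2) = 1, rank(N^3) = 0; the number of blocks of size ≥ j is rank(N^{j−1}) − rank(N^j), giving [3, 1, 1]. So we have 1 block(s) of size 3, 2 block(s) of size 1 → block sizes [3, 1, 1]

Assembling the blocks gives a Jordan form
J =
  [0, 1, 0, 0, 0]
  [0, 0, 1, 0, 0]
  [0, 0, 0, 0, 0]
  [0, 0, 0, 0, 0]
  [0, 0, 0, 0, 0]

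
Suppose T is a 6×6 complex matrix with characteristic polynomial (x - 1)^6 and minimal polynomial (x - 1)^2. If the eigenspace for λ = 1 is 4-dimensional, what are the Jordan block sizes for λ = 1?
Block sizes for λ = 1: [2, 2, 1, 1]

Step 1 — from the characteristic polynomial, algebraic multiplicity of λ = 1 is 6. From dim ker(T − (1)·I) = 4, there are exactly 4 Jordan blocks for λ = 1.
Step 2 — from the minimal polynomial, the factor (x − 1)^2 tells us the largest block for λ = 1 has size 2.
Step 3 — with total size 6, 4 blocks, and largest block 2, the block sizes (in nonincreasing order) are [2, 2, 1, 1].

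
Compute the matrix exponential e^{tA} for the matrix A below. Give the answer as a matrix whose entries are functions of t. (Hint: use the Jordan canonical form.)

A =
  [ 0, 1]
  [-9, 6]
e^{tA} =
  [-3*t*exp(3*t) + exp(3*t), t*exp(3*t)]
  [-9*t*exp(3*t), 3*t*exp(3*t) + exp(3*t)]

Strategy: write A = P · J · P⁻¹ where J is a Jordan canonical form, so e^{tA} = P · e^{tJ} · P⁻¹, and e^{tJ} can be computed block-by-block.

A has Jordan form
J =
  [3, 1]
  [0, 3]
(up to reordering of blocks).

Per-block formulas:
  For a 2×2 Jordan block J_2(3): exp(t · J_2(3)) = e^(3t)·(I + t·N), where N is the 2×2 nilpotent shift.

After assembling e^{tJ} and conjugating by P, we get:

e^{tA} =
  [-3*t*exp(3*t) + exp(3*t), t*exp(3*t)]
  [-9*t*exp(3*t), 3*t*exp(3*t) + exp(3*t)]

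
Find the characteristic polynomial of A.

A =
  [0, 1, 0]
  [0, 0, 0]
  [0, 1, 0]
x^3

Expanding det(x·I − A) (e.g. by cofactor expansion or by noting that A is similar to its Jordan form J, which has the same characteristic polynomial as A) gives
  χ_A(x) = x^3
which factors as x^3. The eigenvalues (with algebraic multiplicities) are λ = 0 with multiplicity 3.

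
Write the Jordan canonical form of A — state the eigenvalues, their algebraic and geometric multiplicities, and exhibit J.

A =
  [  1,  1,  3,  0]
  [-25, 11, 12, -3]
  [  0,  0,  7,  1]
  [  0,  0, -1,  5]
J_2(6) ⊕ J_2(6)

The characteristic polynomial is
  det(x·I − A) = x^4 - 24*x^3 + 216*x^2 - 864*x + 1296 = (x - 6)^4

Eigenvalues and multiplicities (the geometric multiplicity of λ is n − rank(A − λI), which equals the number of Jordan blocks for λ):
  λ = 6: algebraic multiplicity = 4, geometric multiplicity = 2

Determining the block sizes for each eigenvalue:
  λ = 6: with am = 4 and gm = 2, the partition is not yet determined (e.g. several partitions of 4 into 2 parts exist). Let N = A − (6)·I. Computing rank(N^1) = 2, rank(N^2) = 0; the number of blocks of size ≥ j is rank(N^{j−1}) − rank(N^j), giving [2, 2]. So we have 2 block(s) of size 2 → block sizes [2, 2]

Assembling the blocks gives a Jordan form
J =
  [6, 1, 0, 0]
  [0, 6, 0, 0]
  [0, 0, 6, 1]
  [0, 0, 0, 6]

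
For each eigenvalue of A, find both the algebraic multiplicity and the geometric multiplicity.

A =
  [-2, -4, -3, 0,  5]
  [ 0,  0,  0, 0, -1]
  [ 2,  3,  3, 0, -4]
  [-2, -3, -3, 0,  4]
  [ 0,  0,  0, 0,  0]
λ = 0: alg = 4, geom = 2; λ = 1: alg = 1, geom = 1

Step 1 — factor the characteristic polynomial to read off the algebraic multiplicities:
  χ_A(x) = x^4*(x - 1)

Step 2 — compute geometric multiplicities via the rank-nullity identity g(λ) = n − rank(A − λI):
  rank(A − (0)·I) = 3, so dim ker(A − (0)·I) = n − 3 = 2
  rank(A − (1)·I) = 4, so dim ker(A − (1)·I) = n − 4 = 1

Summary:
  λ = 0: algebraic multiplicity = 4, geometric multiplicity = 2
  λ = 1: algebraic multiplicity = 1, geometric multiplicity = 1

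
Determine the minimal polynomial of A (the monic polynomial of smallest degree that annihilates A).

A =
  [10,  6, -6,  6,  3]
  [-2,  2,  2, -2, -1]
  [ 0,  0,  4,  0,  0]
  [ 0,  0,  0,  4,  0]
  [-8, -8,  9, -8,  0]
x^3 - 12*x^2 + 48*x - 64

The characteristic polynomial is χ_A(x) = (x - 4)^5, so the eigenvalues are known. The minimal polynomial is
  m_A(x) = Π_λ (x − λ)^{k_λ}
where k_λ is the size of the *largest* Jordan block for λ (equivalently, the smallest k with (A − λI)^k v = 0 for every generalised eigenvector v of λ).

  λ = 4: largest Jordan block has size 3, contributing (x − 4)^3

So m_A(x) = (x - 4)^3 = x^3 - 12*x^2 + 48*x - 64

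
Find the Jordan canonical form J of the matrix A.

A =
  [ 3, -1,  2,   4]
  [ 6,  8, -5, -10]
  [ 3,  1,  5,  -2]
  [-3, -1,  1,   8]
J_3(6) ⊕ J_1(6)

The characteristic polynomial is
  det(x·I − A) = x^4 - 24*x^3 + 216*x^2 - 864*x + 1296 = (x - 6)^4

Eigenvalues and multiplicities (the geometric multiplicity of λ is n − rank(A − λI), which equals the number of Jordan blocks for λ):
  λ = 6: algebraic multiplicity = 4, geometric multiplicity = 2

Determining the block sizes for each eigenvalue:
  λ = 6: with am = 4 and gm = 2, the partition is not yet determined (e.g. several partitions of 4 into 2 parts exist). Let N = A − (6)·I. Computing rank(N^1) = 2, rank(N^2) = 1, rank(N^3) = 0; the number of blocks of size ≥ j is rank(N^{j−1}) − rank(N^j), giving [2, 1, 1]. So we have 1 block(s) of size 3, 1 block(s) of size 1 → block sizes [3, 1]

Assembling the blocks gives a Jordan form
J =
  [6, 1, 0, 0]
  [0, 6, 1, 0]
  [0, 0, 6, 0]
  [0, 0, 0, 6]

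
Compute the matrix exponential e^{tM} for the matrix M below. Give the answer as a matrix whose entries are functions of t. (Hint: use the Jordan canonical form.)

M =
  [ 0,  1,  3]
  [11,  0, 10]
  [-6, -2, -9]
e^{tM} =
  [t^2*exp(-3*t) + 3*t*exp(-3*t) + exp(-3*t), t*exp(-3*t), t^2*exp(-3*t)/2 + 3*t*exp(-3*t)]
  [3*t^2*exp(-3*t) + 11*t*exp(-3*t), 3*t*exp(-3*t) + exp(-3*t), 3*t^2*exp(-3*t)/2 + 10*t*exp(-3*t)]
  [-2*t^2*exp(-3*t) - 6*t*exp(-3*t), -2*t*exp(-3*t), -t^2*exp(-3*t) - 6*t*exp(-3*t) + exp(-3*t)]

Strategy: write M = P · J · P⁻¹ where J is a Jordan canonical form, so e^{tM} = P · e^{tJ} · P⁻¹, and e^{tJ} can be computed block-by-block.

M has Jordan form
J =
  [-3,  1,  0]
  [ 0, -3,  1]
  [ 0,  0, -3]
(up to reordering of blocks).

Per-block formulas:
  For a 3×3 Jordan block J_3(-3): exp(t · J_3(-3)) = e^(-3t)·(I + t·N + (t^2/2)·N^2), where N is the 3×3 nilpotent shift.

After assembling e^{tJ} and conjugating by P, we get:

e^{tM} =
  [t^2*exp(-3*t) + 3*t*exp(-3*t) + exp(-3*t), t*exp(-3*t), t^2*exp(-3*t)/2 + 3*t*exp(-3*t)]
  [3*t^2*exp(-3*t) + 11*t*exp(-3*t), 3*t*exp(-3*t) + exp(-3*t), 3*t^2*exp(-3*t)/2 + 10*t*exp(-3*t)]
  [-2*t^2*exp(-3*t) - 6*t*exp(-3*t), -2*t*exp(-3*t), -t^2*exp(-3*t) - 6*t*exp(-3*t) + exp(-3*t)]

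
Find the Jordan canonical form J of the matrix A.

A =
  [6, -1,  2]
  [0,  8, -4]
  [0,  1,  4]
J_2(6) ⊕ J_1(6)

The characteristic polynomial is
  det(x·I − A) = x^3 - 18*x^2 + 108*x - 216 = (x - 6)^3

Eigenvalues and multiplicities (the geometric multiplicity of λ is n − rank(A − λI), which equals the number of Jordan blocks for λ):
  λ = 6: algebraic multiplicity = 3, geometric multiplicity = 2

Determining the block sizes for each eigenvalue:
  λ = 6: 2 blocks summing to 3 forces exactly one block of size 2 and the rest size 1 → block sizes [2, 1]

Assembling the blocks gives a Jordan form
J =
  [6, 1, 0]
  [0, 6, 0]
  [0, 0, 6]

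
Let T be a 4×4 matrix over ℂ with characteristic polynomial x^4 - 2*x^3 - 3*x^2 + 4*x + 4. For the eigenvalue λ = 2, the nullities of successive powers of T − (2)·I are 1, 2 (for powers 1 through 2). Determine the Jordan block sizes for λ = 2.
Block sizes for λ = 2: [2]

From the dimensions of kernels of powers, the number of Jordan blocks of size at least j is d_j − d_{j−1} where d_j = dim ker(N^j) (with d_0 = 0). Computing the differences gives [1, 1].
The number of blocks of size exactly k is (#blocks of size ≥ k) − (#blocks of size ≥ k + 1), so the partition is: 1 block(s) of size 2.
In nonincreasing order the block sizes are [2].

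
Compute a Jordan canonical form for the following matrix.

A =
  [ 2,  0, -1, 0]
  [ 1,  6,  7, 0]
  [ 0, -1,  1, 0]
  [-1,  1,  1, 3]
J_3(3) ⊕ J_1(3)

The characteristic polynomial is
  det(x·I − A) = x^4 - 12*x^3 + 54*x^2 - 108*x + 81 = (x - 3)^4

Eigenvalues and multiplicities (the geometric multiplicity of λ is n − rank(A − λI), which equals the number of Jordan blocks for λ):
  λ = 3: algebraic multiplicity = 4, geometric multiplicity = 2

Determining the block sizes for each eigenvalue:
  λ = 3: with am = 4 and gm = 2, the partition is not yet determined (e.g. several partitions of 4 into 2 parts exist). Let N = A − (3)·I. Computing rank(N^1) = 2, rank(N^2) = 1, rank(N^3) = 0; the number of blocks of size ≥ j is rank(N^{j−1}) − rank(N^j), giving [2, 1, 1]. So we have 1 block(s) of size 3, 1 block(s) of size 1 → block sizes [3, 1]

Assembling the blocks gives a Jordan form
J =
  [3, 1, 0, 0]
  [0, 3, 1, 0]
  [0, 0, 3, 0]
  [0, 0, 0, 3]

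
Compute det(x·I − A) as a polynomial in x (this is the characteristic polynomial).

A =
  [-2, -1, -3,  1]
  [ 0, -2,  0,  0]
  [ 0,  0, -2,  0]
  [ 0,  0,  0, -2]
x^4 + 8*x^3 + 24*x^2 + 32*x + 16

Expanding det(x·I − A) (e.g. by cofactor expansion or by noting that A is similar to its Jordan form J, which has the same characteristic polynomial as A) gives
  χ_A(x) = x^4 + 8*x^3 + 24*x^2 + 32*x + 16
which factors as (x + 2)^4. The eigenvalues (with algebraic multiplicities) are λ = -2 with multiplicity 4.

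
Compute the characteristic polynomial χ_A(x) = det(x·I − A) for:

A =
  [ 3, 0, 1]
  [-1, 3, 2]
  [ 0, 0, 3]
x^3 - 9*x^2 + 27*x - 27

Expanding det(x·I − A) (e.g. by cofactor expansion or by noting that A is similar to its Jordan form J, which has the same characteristic polynomial as A) gives
  χ_A(x) = x^3 - 9*x^2 + 27*x - 27
which factors as (x - 3)^3. The eigenvalues (with algebraic multiplicities) are λ = 3 with multiplicity 3.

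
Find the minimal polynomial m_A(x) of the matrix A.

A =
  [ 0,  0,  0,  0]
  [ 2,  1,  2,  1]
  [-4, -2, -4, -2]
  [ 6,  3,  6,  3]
x^2

The characteristic polynomial is χ_A(x) = x^4, so the eigenvalues are known. The minimal polynomial is
  m_A(x) = Π_λ (x − λ)^{k_λ}
where k_λ is the size of the *largest* Jordan block for λ (equivalently, the smallest k with (A − λI)^k v = 0 for every generalised eigenvector v of λ).

  λ = 0: largest Jordan block has size 2, contributing (x − 0)^2

So m_A(x) = x^2 = x^2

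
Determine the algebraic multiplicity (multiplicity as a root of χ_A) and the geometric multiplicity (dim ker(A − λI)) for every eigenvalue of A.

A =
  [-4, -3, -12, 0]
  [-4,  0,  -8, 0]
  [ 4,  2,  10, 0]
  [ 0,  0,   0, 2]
λ = 2: alg = 4, geom = 3

Step 1 — factor the characteristic polynomial to read off the algebraic multiplicities:
  χ_A(x) = (x - 2)^4

Step 2 — compute geometric multiplicities via the rank-nullity identity g(λ) = n − rank(A − λI):
  rank(A − (2)·I) = 1, so dim ker(A − (2)·I) = n − 1 = 3

Summary:
  λ = 2: algebraic multiplicity = 4, geometric multiplicity = 3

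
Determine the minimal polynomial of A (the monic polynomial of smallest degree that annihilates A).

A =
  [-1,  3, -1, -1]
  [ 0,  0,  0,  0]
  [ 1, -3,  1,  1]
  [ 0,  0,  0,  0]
x^2

The characteristic polynomial is χ_A(x) = x^4, so the eigenvalues are known. The minimal polynomial is
  m_A(x) = Π_λ (x − λ)^{k_λ}
where k_λ is the size of the *largest* Jordan block for λ (equivalently, the smallest k with (A − λI)^k v = 0 for every generalised eigenvector v of λ).

  λ = 0: largest Jordan block has size 2, contributing (x − 0)^2

So m_A(x) = x^2 = x^2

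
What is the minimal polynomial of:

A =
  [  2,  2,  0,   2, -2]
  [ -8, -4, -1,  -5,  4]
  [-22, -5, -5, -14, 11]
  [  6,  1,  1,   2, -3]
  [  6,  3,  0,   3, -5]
x^2 + 4*x + 4

The characteristic polynomial is χ_A(x) = (x + 2)^5, so the eigenvalues are known. The minimal polynomial is
  m_A(x) = Π_λ (x − λ)^{k_λ}
where k_λ is the size of the *largest* Jordan block for λ (equivalently, the smallest k with (A − λI)^k v = 0 for every generalised eigenvector v of λ).

  λ = -2: largest Jordan block has size 2, contributing (x + 2)^2

So m_A(x) = (x + 2)^2 = x^2 + 4*x + 4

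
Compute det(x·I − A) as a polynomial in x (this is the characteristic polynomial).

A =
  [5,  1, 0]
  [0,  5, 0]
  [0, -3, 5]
x^3 - 15*x^2 + 75*x - 125

Expanding det(x·I − A) (e.g. by cofactor expansion or by noting that A is similar to its Jordan form J, which has the same characteristic polynomial as A) gives
  χ_A(x) = x^3 - 15*x^2 + 75*x - 125
which factors as (x - 5)^3. The eigenvalues (with algebraic multiplicities) are λ = 5 with multiplicity 3.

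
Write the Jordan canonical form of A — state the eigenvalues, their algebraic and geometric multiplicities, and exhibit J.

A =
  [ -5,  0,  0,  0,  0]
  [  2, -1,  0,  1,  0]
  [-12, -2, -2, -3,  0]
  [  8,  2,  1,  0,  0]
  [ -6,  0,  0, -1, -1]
J_1(-5) ⊕ J_3(-1) ⊕ J_1(-1)

The characteristic polynomial is
  det(x·I − A) = x^5 + 9*x^4 + 26*x^3 + 34*x^2 + 21*x + 5 = (x + 1)^4*(x + 5)

Eigenvalues and multiplicities (the geometric multiplicity of λ is n − rank(A − λI), which equals the number of Jordan blocks for λ):
  λ = -5: algebraic multiplicity = 1, geometric multiplicity = 1
  λ = -1: algebraic multiplicity = 4, geometric multiplicity = 2

Determining the block sizes for each eigenvalue:
  λ = -5: one block (gm = 1), so the single block has size am = 1 → block sizes [1]
  λ = -1: with am = 4 and gm = 2, the partition is not yet determined (e.g. several partitions of 4 into 2 parts exist). Let N = A − (-1)·I. Computing rank(N^1) = 3, rank(N^2) = 2, rank(N^3) = 1; the number of blocks of size ≥ j is rank(N^{j−1}) − rank(N^j), giving [2, 1, 1]. So we have 1 block(s) of size 3, 1 block(s) of size 1 → block sizes [3, 1]

Assembling the blocks gives a Jordan form
J =
  [-5,  0,  0,  0,  0]
  [ 0, -1,  1,  0,  0]
  [ 0,  0, -1,  1,  0]
  [ 0,  0,  0, -1,  0]
  [ 0,  0,  0,  0, -1]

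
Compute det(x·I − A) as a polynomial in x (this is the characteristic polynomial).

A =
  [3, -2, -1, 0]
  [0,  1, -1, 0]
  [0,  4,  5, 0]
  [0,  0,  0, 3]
x^4 - 12*x^3 + 54*x^2 - 108*x + 81

Expanding det(x·I − A) (e.g. by cofactor expansion or by noting that A is similar to its Jordan form J, which has the same characteristic polynomial as A) gives
  χ_A(x) = x^4 - 12*x^3 + 54*x^2 - 108*x + 81
which factors as (x - 3)^4. The eigenvalues (with algebraic multiplicities) are λ = 3 with multiplicity 4.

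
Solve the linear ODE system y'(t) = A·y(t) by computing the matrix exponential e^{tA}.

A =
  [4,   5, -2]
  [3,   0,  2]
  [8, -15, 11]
e^{tA} =
  [-t*exp(5*t) + exp(5*t), 5*t*exp(5*t), -2*t*exp(5*t)]
  [-t^2*exp(5*t) + 3*t*exp(5*t), 5*t^2*exp(5*t) - 5*t*exp(5*t) + exp(5*t), -2*t^2*exp(5*t) + 2*t*exp(5*t)]
  [-5*t^2*exp(5*t)/2 + 8*t*exp(5*t), 25*t^2*exp(5*t)/2 - 15*t*exp(5*t), -5*t^2*exp(5*t) + 6*t*exp(5*t) + exp(5*t)]

Strategy: write A = P · J · P⁻¹ where J is a Jordan canonical form, so e^{tA} = P · e^{tJ} · P⁻¹, and e^{tJ} can be computed block-by-block.

A has Jordan form
J =
  [5, 1, 0]
  [0, 5, 1]
  [0, 0, 5]
(up to reordering of blocks).

Per-block formulas:
  For a 3×3 Jordan block J_3(5): exp(t · J_3(5)) = e^(5t)·(I + t·N + (t^2/2)·N^2), where N is the 3×3 nilpotent shift.

After assembling e^{tJ} and conjugating by P, we get:

e^{tA} =
  [-t*exp(5*t) + exp(5*t), 5*t*exp(5*t), -2*t*exp(5*t)]
  [-t^2*exp(5*t) + 3*t*exp(5*t), 5*t^2*exp(5*t) - 5*t*exp(5*t) + exp(5*t), -2*t^2*exp(5*t) + 2*t*exp(5*t)]
  [-5*t^2*exp(5*t)/2 + 8*t*exp(5*t), 25*t^2*exp(5*t)/2 - 15*t*exp(5*t), -5*t^2*exp(5*t) + 6*t*exp(5*t) + exp(5*t)]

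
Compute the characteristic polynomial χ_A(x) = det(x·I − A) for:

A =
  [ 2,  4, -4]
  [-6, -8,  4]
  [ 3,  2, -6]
x^3 + 12*x^2 + 48*x + 64

Expanding det(x·I − A) (e.g. by cofactor expansion or by noting that A is similar to its Jordan form J, which has the same characteristic polynomial as A) gives
  χ_A(x) = x^3 + 12*x^2 + 48*x + 64
which factors as (x + 4)^3. The eigenvalues (with algebraic multiplicities) are λ = -4 with multiplicity 3.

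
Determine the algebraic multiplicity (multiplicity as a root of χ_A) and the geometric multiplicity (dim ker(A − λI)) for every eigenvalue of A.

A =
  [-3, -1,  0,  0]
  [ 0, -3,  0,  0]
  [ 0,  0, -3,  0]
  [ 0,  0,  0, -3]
λ = -3: alg = 4, geom = 3

Step 1 — factor the characteristic polynomial to read off the algebraic multiplicities:
  χ_A(x) = (x + 3)^4

Step 2 — compute geometric multiplicities via the rank-nullity identity g(λ) = n − rank(A − λI):
  rank(A − (-3)·I) = 1, so dim ker(A − (-3)·I) = n − 1 = 3

Summary:
  λ = -3: algebraic multiplicity = 4, geometric multiplicity = 3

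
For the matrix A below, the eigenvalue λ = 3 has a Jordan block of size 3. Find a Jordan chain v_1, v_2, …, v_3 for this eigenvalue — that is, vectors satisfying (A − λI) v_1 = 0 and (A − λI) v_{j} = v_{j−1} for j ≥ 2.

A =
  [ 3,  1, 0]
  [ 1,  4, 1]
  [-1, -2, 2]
A Jordan chain for λ = 3 of length 3:
v_1 = (1, 0, -1)ᵀ
v_2 = (0, 1, -1)ᵀ
v_3 = (1, 0, 0)ᵀ

Let N = A − (3)·I. We want v_3 with N^3 v_3 = 0 but N^2 v_3 ≠ 0; then v_{j-1} := N · v_j for j = 3, …, 2.

Pick v_3 = (1, 0, 0)ᵀ.
Then v_2 = N · v_3 = (0, 1, -1)ᵀ.
Then v_1 = N · v_2 = (1, 0, -1)ᵀ.

Sanity check: (A − (3)·I) v_1 = (0, 0, 0)ᵀ = 0. ✓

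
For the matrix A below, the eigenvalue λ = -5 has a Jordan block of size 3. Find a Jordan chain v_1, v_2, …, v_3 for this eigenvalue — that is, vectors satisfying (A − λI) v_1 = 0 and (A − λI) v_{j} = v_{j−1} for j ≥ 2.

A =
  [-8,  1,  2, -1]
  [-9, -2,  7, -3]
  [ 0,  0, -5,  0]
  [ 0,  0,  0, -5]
A Jordan chain for λ = -5 of length 3:
v_1 = (1, 3, 0, 0)ᵀ
v_2 = (2, 7, 0, 0)ᵀ
v_3 = (0, 0, 1, 0)ᵀ

Let N = A − (-5)·I. We want v_3 with N^3 v_3 = 0 but N^2 v_3 ≠ 0; then v_{j-1} := N · v_j for j = 3, …, 2.

Pick v_3 = (0, 0, 1, 0)ᵀ.
Then v_2 = N · v_3 = (2, 7, 0, 0)ᵀ.
Then v_1 = N · v_2 = (1, 3, 0, 0)ᵀ.

Sanity check: (A − (-5)·I) v_1 = (0, 0, 0, 0)ᵀ = 0. ✓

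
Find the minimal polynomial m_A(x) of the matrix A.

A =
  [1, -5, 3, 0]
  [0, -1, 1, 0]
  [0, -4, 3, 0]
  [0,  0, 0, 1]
x^3 - 3*x^2 + 3*x - 1

The characteristic polynomial is χ_A(x) = (x - 1)^4, so the eigenvalues are known. The minimal polynomial is
  m_A(x) = Π_λ (x − λ)^{k_λ}
where k_λ is the size of the *largest* Jordan block for λ (equivalently, the smallest k with (A − λI)^k v = 0 for every generalised eigenvector v of λ).

  λ = 1: largest Jordan block has size 3, contributing (x − 1)^3

So m_A(x) = (x - 1)^3 = x^3 - 3*x^2 + 3*x - 1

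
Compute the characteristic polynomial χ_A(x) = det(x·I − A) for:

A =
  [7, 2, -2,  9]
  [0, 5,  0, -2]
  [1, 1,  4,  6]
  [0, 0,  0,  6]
x^4 - 22*x^3 + 181*x^2 - 660*x + 900

Expanding det(x·I − A) (e.g. by cofactor expansion or by noting that A is similar to its Jordan form J, which has the same characteristic polynomial as A) gives
  χ_A(x) = x^4 - 22*x^3 + 181*x^2 - 660*x + 900
which factors as (x - 6)^2*(x - 5)^2. The eigenvalues (with algebraic multiplicities) are λ = 5 with multiplicity 2, λ = 6 with multiplicity 2.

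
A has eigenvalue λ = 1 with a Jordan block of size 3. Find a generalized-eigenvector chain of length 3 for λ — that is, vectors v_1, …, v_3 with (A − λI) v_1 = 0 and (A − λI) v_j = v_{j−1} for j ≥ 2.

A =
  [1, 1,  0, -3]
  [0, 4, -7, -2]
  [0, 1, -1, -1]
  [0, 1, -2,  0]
A Jordan chain for λ = 1 of length 3:
v_1 = (-1, -3, -1, -1)ᵀ
v_2 = (0, -7, -2, -2)ᵀ
v_3 = (0, 0, 1, 0)ᵀ

Let N = A − (1)·I. We want v_3 with N^3 v_3 = 0 but N^2 v_3 ≠ 0; then v_{j-1} := N · v_j for j = 3, …, 2.

Pick v_3 = (0, 0, 1, 0)ᵀ.
Then v_2 = N · v_3 = (0, -7, -2, -2)ᵀ.
Then v_1 = N · v_2 = (-1, -3, -1, -1)ᵀ.

Sanity check: (A − (1)·I) v_1 = (0, 0, 0, 0)ᵀ = 0. ✓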